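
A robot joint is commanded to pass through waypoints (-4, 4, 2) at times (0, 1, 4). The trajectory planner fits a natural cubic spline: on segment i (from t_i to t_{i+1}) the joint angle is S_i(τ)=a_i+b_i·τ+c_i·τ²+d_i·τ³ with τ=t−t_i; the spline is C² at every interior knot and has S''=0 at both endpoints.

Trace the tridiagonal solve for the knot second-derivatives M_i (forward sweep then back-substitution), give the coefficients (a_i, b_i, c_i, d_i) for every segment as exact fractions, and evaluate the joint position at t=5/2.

  seg 0: a=-4 b=109/12 c=0 d=-13/12
  seg 1: a=4 b=35/6 c=-13/4 d=13/36
S(5/2) = 213/32

Δ: Δ0=8, Δ1=-2/3
row 1: diag=8, rhs=-52; c'=3/8, d'=-13/2
back: M1=-13/2
M: M0=0, M1=-13/2, M2=0
seg 0: a=-4, c=M0/2=0, d=(M1−M0)/(6·1)=-13/12, b=Δ0−h0·(2M0+M1)/6=109/12
seg 1: a=4, c=M1/2=-13/4, d=(M2−M1)/(6·3)=13/36, b=Δ1−h1·(2M1+M2)/6=35/6
t_q=5/2 → seg 1, τ=3/2; S=4+35/6·τ+-13/4·τ²+13/36·τ³=213/32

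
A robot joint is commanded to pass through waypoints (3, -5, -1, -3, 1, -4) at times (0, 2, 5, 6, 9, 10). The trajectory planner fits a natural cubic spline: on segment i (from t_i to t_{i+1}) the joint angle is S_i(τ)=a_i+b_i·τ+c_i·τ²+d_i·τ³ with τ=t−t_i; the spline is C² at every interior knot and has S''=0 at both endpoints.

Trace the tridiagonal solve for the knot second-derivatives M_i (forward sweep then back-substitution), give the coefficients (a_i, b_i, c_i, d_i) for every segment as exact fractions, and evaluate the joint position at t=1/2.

  seg 0: a=3 b=-7094/1275 c=0 d=997/2550
  seg 1: a=-5 b=-1112/1275 c=997/425 d=-6161/11475
  seg 2: a=-1 b=-97/75 c=-634/255 d=2269/1275
  seg 3: a=-3 b=-394/425 c=3637/1275 d=-8029/11475
  seg 4: a=1 b=-1149/425 c=-1464/425 d=488/425
S(1/2) = 363/1360

Δ: Δ0=-4, Δ1=4/3, Δ2=-2, Δ3=4/3, Δ4=-5
row 1: diag=10, rhs=32; c'=3/10, d'=16/5
row 2: denom=8−3·3/10=71/10; d'=(-20−3·16/5)/(71/10)=-296/71
row 3: denom=8−1·10/71=558/71; d'=(20−1·-296/71)/(558/71)=286/93
row 4: denom=8−3·71/186=425/62; d'=(-38−3·286/93)/(425/62)=-2928/425
back: M4=-2928/425
back: M3=286/93−71/186·-2928/425=7274/1275
back: M2=-296/71−10/71·7274/1275=-1268/255
back: M1=16/5−3/10·-1268/255=1994/425
M: M0=0, M1=1994/425, M2=-1268/255, M3=7274/1275, M4=-2928/425, M5=0
seg 0: a=3, c=M0/2=0, d=(M1−M0)/(6·2)=997/2550, b=Δ0−h0·(2M0+M1)/6=-7094/1275
seg 1: a=-5, c=M1/2=997/425, d=(M2−M1)/(6·3)=-6161/11475, b=Δ1−h1·(2M1+M2)/6=-1112/1275
seg 2: a=-1, c=M2/2=-634/255, d=(M3−M2)/(6·1)=2269/1275, b=Δ2−h2·(2M2+M3)/6=-97/75
seg 3: a=-3, c=M3/2=3637/1275, d=(M4−M3)/(6·3)=-8029/11475, b=Δ3−h3·(2M3+M4)/6=-394/425
seg 4: a=1, c=M4/2=-1464/425, d=(M5−M4)/(6·1)=488/425, b=Δ4−h4·(2M4+M5)/6=-1149/425
t_q=1/2 → seg 0, τ=1/2; S=3+-7094/1275·τ+0·τ²+997/2550·τ³=363/1360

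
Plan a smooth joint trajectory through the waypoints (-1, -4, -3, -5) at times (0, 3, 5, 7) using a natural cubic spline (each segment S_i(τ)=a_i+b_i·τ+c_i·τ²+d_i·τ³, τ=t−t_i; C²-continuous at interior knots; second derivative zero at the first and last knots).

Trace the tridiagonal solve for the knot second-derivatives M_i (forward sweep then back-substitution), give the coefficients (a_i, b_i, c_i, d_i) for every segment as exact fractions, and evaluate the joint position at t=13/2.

  seg 0: a=-1 b=-121/76 c=0 d=5/76
  seg 1: a=-4 b=7/38 c=45/76 d=-33/152
  seg 2: a=-3 b=-1/19 c=-27/38 d=9/76
S(13/2) = -2601/608

Δ: Δ0=-1, Δ1=1/2, Δ2=-1
row 1: diag=10, rhs=9; c'=1/5, d'=9/10
row 2: denom=8−2·1/5=38/5; d'=(-9−2·9/10)/(38/5)=-27/19
back: M2=-27/19
back: M1=9/10−1/5·-27/19=45/38
M: M0=0, M1=45/38, M2=-27/19, M3=0
seg 0: a=-1, c=M0/2=0, d=(M1−M0)/(6·3)=5/76, b=Δ0−h0·(2M0+M1)/6=-121/76
seg 1: a=-4, c=M1/2=45/76, d=(M2−M1)/(6·2)=-33/152, b=Δ1−h1·(2M1+M2)/6=7/38
seg 2: a=-3, c=M2/2=-27/38, d=(M3−M2)/(6·2)=9/76, b=Δ2−h2·(2M2+M3)/6=-1/19
t_q=13/2 → seg 2, τ=3/2; S=-3+-1/19·τ+-27/38·τ²+9/76·τ³=-2601/608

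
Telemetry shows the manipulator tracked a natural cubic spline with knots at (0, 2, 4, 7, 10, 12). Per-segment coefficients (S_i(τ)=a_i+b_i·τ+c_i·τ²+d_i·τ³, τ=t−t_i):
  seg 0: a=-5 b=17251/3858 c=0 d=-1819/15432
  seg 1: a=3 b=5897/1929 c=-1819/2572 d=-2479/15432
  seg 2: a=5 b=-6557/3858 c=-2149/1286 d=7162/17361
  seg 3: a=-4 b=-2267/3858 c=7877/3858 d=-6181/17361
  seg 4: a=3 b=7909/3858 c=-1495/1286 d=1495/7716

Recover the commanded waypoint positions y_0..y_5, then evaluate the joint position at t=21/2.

y_0 = S_0(0) = a_0 = -5
y_1 = S_1(0) = a_1 = 3
y_2 = S_2(0) = a_2 = 5
y_3 = S_3(0) = a_3 = -4
y_4 = S_4(0) = a_4 = 3
y_5 = S_4(2) = 4
t_q=21/2 is in segment 4 (τ=1/2); S_4(τ)=77337/20576

y_0=-5 y_1=3 y_2=5 y_3=-4 y_4=3 y_5=4
S(21/2) = 77337/20576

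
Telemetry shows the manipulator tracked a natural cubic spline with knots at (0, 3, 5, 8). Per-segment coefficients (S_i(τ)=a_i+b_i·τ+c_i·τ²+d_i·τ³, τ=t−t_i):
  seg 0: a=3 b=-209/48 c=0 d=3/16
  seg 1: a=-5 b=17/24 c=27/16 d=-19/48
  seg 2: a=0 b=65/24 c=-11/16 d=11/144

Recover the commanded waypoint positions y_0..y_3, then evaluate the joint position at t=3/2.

y_0 = S_0(0) = a_0 = 3
y_1 = S_1(0) = a_1 = -5
y_2 = S_2(0) = a_2 = 0
y_3 = S_2(3) = 4
t_q=3/2 is in segment 0 (τ=3/2); S_0(τ)=-371/128

y_0=3 y_1=-5 y_2=0 y_3=4
S(3/2) = -371/128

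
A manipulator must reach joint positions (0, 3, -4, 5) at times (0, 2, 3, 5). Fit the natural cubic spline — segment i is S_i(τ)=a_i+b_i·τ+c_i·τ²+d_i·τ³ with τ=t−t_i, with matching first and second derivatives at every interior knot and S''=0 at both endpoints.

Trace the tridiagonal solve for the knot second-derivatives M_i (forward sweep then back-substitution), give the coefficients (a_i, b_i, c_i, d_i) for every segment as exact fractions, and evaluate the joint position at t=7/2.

Δ: Δ0=3/2, Δ1=-7, Δ2=9/2
row 1: diag=6, rhs=-51; c'=1/6, d'=-17/2
row 2: denom=6−1·1/6=35/6; d'=(69−1·-17/2)/(35/6)=93/7
back: M2=93/7
back: M1=-17/2−1/6·93/7=-75/7
M: M0=0, M1=-75/7, M2=93/7, M3=0
seg 0: a=0, c=M0/2=0, d=(M1−M0)/(6·2)=-25/28, b=Δ0−h0·(2M0+M1)/6=71/14
seg 1: a=3, c=M1/2=-75/14, d=(M2−M1)/(6·1)=4, b=Δ1−h1·(2M1+M2)/6=-79/14
seg 2: a=-4, c=M2/2=93/14, d=(M3−M2)/(6·2)=-31/28, b=Δ2−h2·(2M2+M3)/6=-61/14
t_q=7/2 → seg 2, τ=1/2; S=-4+-61/14·τ+93/14·τ²+-31/28·τ³=-149/32

  seg 0: a=0 b=71/14 c=0 d=-25/28
  seg 1: a=3 b=-79/14 c=-75/14 d=4
  seg 2: a=-4 b=-61/14 c=93/14 d=-31/28
S(7/2) = -149/32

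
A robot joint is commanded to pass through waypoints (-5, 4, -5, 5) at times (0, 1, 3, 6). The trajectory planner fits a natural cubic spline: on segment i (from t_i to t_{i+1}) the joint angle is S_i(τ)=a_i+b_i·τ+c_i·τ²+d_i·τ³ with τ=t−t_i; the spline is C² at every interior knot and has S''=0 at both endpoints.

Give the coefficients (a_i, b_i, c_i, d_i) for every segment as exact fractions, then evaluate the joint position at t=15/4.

Δ: Δ0=9, Δ1=-9/2, Δ2=10/3
row 1: diag=6, rhs=-81; c'=1/3, d'=-27/2
row 2: denom=10−2·1/3=28/3; d'=(47−2·-27/2)/(28/3)=111/14
back: M2=111/14
back: M1=-27/2−1/3·111/14=-113/7
M: M0=0, M1=-113/7, M2=111/14, M3=0
seg 0: a=-5, c=M0/2=0, d=(M1−M0)/(6·1)=-113/42, b=Δ0−h0·(2M0+M1)/6=491/42
seg 1: a=4, c=M1/2=-113/14, d=(M2−M1)/(6·2)=337/168, b=Δ1−h1·(2M1+M2)/6=76/21
seg 2: a=-5, c=M2/2=111/28, d=(M3−M2)/(6·3)=-37/84, b=Δ2−h2·(2M2+M3)/6=-193/42
t_q=15/4 → seg 2, τ=3/4; S=-5+-193/42·τ+111/28·τ²+-37/84·τ³=-1639/256

  seg 0: a=-5 b=491/42 c=0 d=-113/42
  seg 1: a=4 b=76/21 c=-113/14 d=337/168
  seg 2: a=-5 b=-193/42 c=111/28 d=-37/84
S(15/4) = -1639/256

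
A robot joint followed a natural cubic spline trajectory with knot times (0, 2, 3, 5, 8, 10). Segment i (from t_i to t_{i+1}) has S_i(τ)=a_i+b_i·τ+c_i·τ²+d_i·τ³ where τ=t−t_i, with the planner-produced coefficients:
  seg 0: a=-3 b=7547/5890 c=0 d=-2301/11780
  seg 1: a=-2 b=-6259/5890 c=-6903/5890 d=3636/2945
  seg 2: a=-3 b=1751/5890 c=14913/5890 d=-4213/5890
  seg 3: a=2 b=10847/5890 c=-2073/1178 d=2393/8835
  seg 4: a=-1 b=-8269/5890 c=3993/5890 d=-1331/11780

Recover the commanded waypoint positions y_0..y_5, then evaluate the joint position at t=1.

y_0=-3 y_1=-2 y_2=-3 y_3=2 y_4=-1 y_5=-2
S(1) = -22547/11780

y_0 = S_0(0) = a_0 = -3
y_1 = S_1(0) = a_1 = -2
y_2 = S_2(0) = a_2 = -3
y_3 = S_3(0) = a_3 = 2
y_4 = S_4(0) = a_4 = -1
y_5 = S_4(2) = -2
t_q=1 is in segment 0 (τ=1); S_0(τ)=-22547/11780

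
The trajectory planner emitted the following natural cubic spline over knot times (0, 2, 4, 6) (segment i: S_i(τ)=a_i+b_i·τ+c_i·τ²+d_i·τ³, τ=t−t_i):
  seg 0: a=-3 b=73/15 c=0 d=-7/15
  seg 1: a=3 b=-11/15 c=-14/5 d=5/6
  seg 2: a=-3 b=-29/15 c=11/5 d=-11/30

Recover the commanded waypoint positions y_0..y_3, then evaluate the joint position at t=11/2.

y_0 = S_0(0) = a_0 = -3
y_1 = S_1(0) = a_1 = 3
y_2 = S_2(0) = a_2 = -3
y_3 = S_2(2) = -1
t_q=11/2 is in segment 2 (τ=3/2); S_2(τ)=-35/16

y_0=-3 y_1=3 y_2=-3 y_3=-1
S(11/2) = -35/16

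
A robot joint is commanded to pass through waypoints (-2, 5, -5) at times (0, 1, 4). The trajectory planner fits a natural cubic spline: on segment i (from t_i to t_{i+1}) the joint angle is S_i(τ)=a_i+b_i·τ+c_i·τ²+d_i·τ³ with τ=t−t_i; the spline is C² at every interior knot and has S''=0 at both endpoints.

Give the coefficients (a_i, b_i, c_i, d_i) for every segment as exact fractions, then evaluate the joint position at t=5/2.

Δ: Δ0=7, Δ1=-10/3
row 1: diag=8, rhs=-62; c'=3/8, d'=-31/4
back: M1=-31/4
M: M0=0, M1=-31/4, M2=0
seg 0: a=-2, c=M0/2=0, d=(M1−M0)/(6·1)=-31/24, b=Δ0−h0·(2M0+M1)/6=199/24
seg 1: a=5, c=M1/2=-31/8, d=(M2−M1)/(6·3)=31/72, b=Δ1−h1·(2M1+M2)/6=53/12
t_q=5/2 → seg 1, τ=3/2; S=5+53/12·τ+-31/8·τ²+31/72·τ³=279/64

  seg 0: a=-2 b=199/24 c=0 d=-31/24
  seg 1: a=5 b=53/12 c=-31/8 d=31/72
S(5/2) = 279/64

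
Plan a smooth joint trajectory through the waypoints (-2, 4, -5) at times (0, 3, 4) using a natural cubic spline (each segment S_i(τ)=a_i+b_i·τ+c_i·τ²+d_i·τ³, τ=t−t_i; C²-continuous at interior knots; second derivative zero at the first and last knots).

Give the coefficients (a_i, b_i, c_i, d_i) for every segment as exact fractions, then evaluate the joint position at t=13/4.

Δ: Δ0=2, Δ1=-9
row 1: diag=8, rhs=-66; c'=1/8, d'=-33/4
back: M1=-33/4
M: M0=0, M1=-33/4, M2=0
seg 0: a=-2, c=M0/2=0, d=(M1−M0)/(6·3)=-11/24, b=Δ0−h0·(2M0+M1)/6=49/8
seg 1: a=4, c=M1/2=-33/8, d=(M2−M1)/(6·1)=11/8, b=Δ1−h1·(2M1+M2)/6=-25/4
t_q=13/4 → seg 1, τ=1/4; S=4+-25/4·τ+-33/8·τ²+11/8·τ³=1127/512

  seg 0: a=-2 b=49/8 c=0 d=-11/24
  seg 1: a=4 b=-25/4 c=-33/8 d=11/8
S(13/4) = 1127/512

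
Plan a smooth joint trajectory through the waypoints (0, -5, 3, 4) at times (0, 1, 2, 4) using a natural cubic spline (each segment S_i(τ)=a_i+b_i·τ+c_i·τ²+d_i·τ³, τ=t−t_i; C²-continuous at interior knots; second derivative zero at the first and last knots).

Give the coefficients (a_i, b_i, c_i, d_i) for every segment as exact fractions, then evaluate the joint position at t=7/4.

  seg 0: a=0 b=-401/46 c=0 d=171/46
  seg 1: a=-5 b=56/23 c=513/46 d=-257/46
  seg 2: a=3 b=367/46 c=-129/23 d=43/46
S(7/4) = 95/128

Δ: Δ0=-5, Δ1=8, Δ2=1/2
row 1: diag=4, rhs=78; c'=1/4, d'=39/2
row 2: denom=6−1·1/4=23/4; d'=(-45−1·39/2)/(23/4)=-258/23
back: M2=-258/23
back: M1=39/2−1/4·-258/23=513/23
M: M0=0, M1=513/23, M2=-258/23, M3=0
seg 0: a=0, c=M0/2=0, d=(M1−M0)/(6·1)=171/46, b=Δ0−h0·(2M0+M1)/6=-401/46
seg 1: a=-5, c=M1/2=513/46, d=(M2−M1)/(6·1)=-257/46, b=Δ1−h1·(2M1+M2)/6=56/23
seg 2: a=3, c=M2/2=-129/23, d=(M3−M2)/(6·2)=43/46, b=Δ2−h2·(2M2+M3)/6=367/46
t_q=7/4 → seg 1, τ=3/4; S=-5+56/23·τ+513/46·τ²+-257/46·τ³=95/128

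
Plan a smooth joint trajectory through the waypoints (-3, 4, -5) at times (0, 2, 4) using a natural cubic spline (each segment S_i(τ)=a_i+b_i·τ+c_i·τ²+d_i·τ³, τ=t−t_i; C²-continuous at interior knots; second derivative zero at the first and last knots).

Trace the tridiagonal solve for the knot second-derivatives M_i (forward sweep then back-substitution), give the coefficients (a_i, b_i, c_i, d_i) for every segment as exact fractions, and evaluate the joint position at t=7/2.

Δ: Δ0=7/2, Δ1=-9/2
row 1: diag=8, rhs=-48; c'=1/4, d'=-6
back: M1=-6
M: M0=0, M1=-6, M2=0
seg 0: a=-3, c=M0/2=0, d=(M1−M0)/(6·2)=-1/2, b=Δ0−h0·(2M0+M1)/6=11/2
seg 1: a=4, c=M1/2=-3, d=(M2−M1)/(6·2)=1/2, b=Δ1−h1·(2M1+M2)/6=-1/2
t_q=7/2 → seg 1, τ=3/2; S=4+-1/2·τ+-3·τ²+1/2·τ³=-29/16

  seg 0: a=-3 b=11/2 c=0 d=-1/2
  seg 1: a=4 b=-1/2 c=-3 d=1/2
S(7/2) = -29/16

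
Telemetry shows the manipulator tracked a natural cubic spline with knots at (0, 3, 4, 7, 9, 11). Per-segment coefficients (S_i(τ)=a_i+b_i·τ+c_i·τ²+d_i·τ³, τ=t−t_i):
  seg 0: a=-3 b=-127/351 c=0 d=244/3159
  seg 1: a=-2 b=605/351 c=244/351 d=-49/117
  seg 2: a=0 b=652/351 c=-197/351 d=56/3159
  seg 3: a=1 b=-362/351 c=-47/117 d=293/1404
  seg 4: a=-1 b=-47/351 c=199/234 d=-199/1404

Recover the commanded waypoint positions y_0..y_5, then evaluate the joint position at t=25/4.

y_0=-3 y_1=-2 y_2=0 y_3=1 y_4=-1 y_5=1
S(25/4) = 961/624

y_0 = S_0(0) = a_0 = -3
y_1 = S_1(0) = a_1 = -2
y_2 = S_2(0) = a_2 = 0
y_3 = S_3(0) = a_3 = 1
y_4 = S_4(0) = a_4 = -1
y_5 = S_4(2) = 1
t_q=25/4 is in segment 2 (τ=9/4); S_2(τ)=961/624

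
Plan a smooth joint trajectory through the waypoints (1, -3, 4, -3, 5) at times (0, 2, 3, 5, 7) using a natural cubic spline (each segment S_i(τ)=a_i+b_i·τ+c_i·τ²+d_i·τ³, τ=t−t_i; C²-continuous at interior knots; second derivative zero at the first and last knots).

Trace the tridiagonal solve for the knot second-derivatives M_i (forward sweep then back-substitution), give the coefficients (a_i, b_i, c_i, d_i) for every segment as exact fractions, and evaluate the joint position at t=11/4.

  seg 0: a=1 b=-751/128 c=0 d=495/512
  seg 1: a=-3 b=367/64 c=1485/256 d=-1161/256
  seg 2: a=4 b=955/256 c=-999/128 d=2145/1024
  seg 3: a=-3 b=-301/128 c=2439/512 d=-813/1024
S(11/4) = 43425/16384

Δ: Δ0=-2, Δ1=7, Δ2=-7/2, Δ3=4
row 1: diag=6, rhs=54; c'=1/6, d'=9
row 2: denom=6−1·1/6=35/6; d'=(-63−1·9)/(35/6)=-432/35
row 3: denom=8−2·12/35=256/35; d'=(45−2·-432/35)/(256/35)=2439/256
back: M3=2439/256
back: M2=-432/35−12/35·2439/256=-999/64
back: M1=9−1/6·-999/64=1485/128
M: M0=0, M1=1485/128, M2=-999/64, M3=2439/256, M4=0
seg 0: a=1, c=M0/2=0, d=(M1−M0)/(6·2)=495/512, b=Δ0−h0·(2M0+M1)/6=-751/128
seg 1: a=-3, c=M1/2=1485/256, d=(M2−M1)/(6·1)=-1161/256, b=Δ1−h1·(2M1+M2)/6=367/64
seg 2: a=4, c=M2/2=-999/128, d=(M3−M2)/(6·2)=2145/1024, b=Δ2−h2·(2M2+M3)/6=955/256
seg 3: a=-3, c=M3/2=2439/512, d=(M4−M3)/(6·2)=-813/1024, b=Δ3−h3·(2M3+M4)/6=-301/128
t_q=11/4 → seg 1, τ=3/4; S=-3+367/64·τ+1485/256·τ²+-1161/256·τ³=43425/16384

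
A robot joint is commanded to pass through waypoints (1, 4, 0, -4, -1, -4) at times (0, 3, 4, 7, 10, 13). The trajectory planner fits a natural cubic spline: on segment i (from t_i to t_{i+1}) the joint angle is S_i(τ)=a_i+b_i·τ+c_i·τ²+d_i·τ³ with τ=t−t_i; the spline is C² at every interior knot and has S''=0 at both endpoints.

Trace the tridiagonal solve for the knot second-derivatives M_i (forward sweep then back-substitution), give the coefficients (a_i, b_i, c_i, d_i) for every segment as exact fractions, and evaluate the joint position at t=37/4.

Δ: Δ0=1, Δ1=-4, Δ2=-4/3, Δ3=1, Δ4=-1
row 1: diag=8, rhs=-30; c'=1/8, d'=-15/4
row 2: denom=8−1·1/8=63/8; d'=(16−1·-15/4)/(63/8)=158/63
row 3: denom=12−3·8/21=76/7; d'=(14−3·158/63)/(76/7)=34/57
row 4: denom=12−3·21/76=849/76; d'=(-12−3·34/57)/(849/76)=-1048/849
back: M4=-1048/849
back: M3=34/57−21/76·-1048/849=796/849
back: M2=158/63−8/21·796/849=1826/849
back: M1=-15/4−1/8·1826/849=-3412/849
M: M0=0, M1=-3412/849, M2=1826/849, M3=796/849, M4=-1048/849, M5=0
seg 0: a=1, c=M0/2=0, d=(M1−M0)/(6·3)=-1706/7641, b=Δ0−h0·(2M0+M1)/6=2555/849
seg 1: a=4, c=M1/2=-1706/849, d=(M2−M1)/(6·1)=291/283, b=Δ1−h1·(2M1+M2)/6=-2563/849
seg 2: a=0, c=M2/2=913/849, d=(M3−M2)/(6·3)=-515/7641, b=Δ2−h2·(2M2+M3)/6=-3356/849
seg 3: a=-4, c=M3/2=398/849, d=(M4−M3)/(6·3)=-922/7641, b=Δ3−h3·(2M3+M4)/6=577/849
seg 4: a=-1, c=M4/2=-524/849, d=(M5−M4)/(6·3)=524/7641, b=Δ4−h4·(2M4+M5)/6=199/849
t_q=37/4 → seg 3, τ=9/4; S=-4+577/849·τ+398/849·τ²+-922/7641·τ³=-13331/9056

  seg 0: a=1 b=2555/849 c=0 d=-1706/7641
  seg 1: a=4 b=-2563/849 c=-1706/849 d=291/283
  seg 2: a=0 b=-3356/849 c=913/849 d=-515/7641
  seg 3: a=-4 b=577/849 c=398/849 d=-922/7641
  seg 4: a=-1 b=199/849 c=-524/849 d=524/7641
S(37/4) = -13331/9056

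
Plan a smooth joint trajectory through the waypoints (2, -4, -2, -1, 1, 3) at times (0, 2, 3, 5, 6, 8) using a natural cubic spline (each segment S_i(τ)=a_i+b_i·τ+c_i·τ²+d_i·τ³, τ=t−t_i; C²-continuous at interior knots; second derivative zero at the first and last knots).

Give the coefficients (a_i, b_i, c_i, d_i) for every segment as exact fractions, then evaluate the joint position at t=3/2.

  seg 0: a=2 b=-5248/1081 c=0 d=2005/4324
  seg 1: a=-4 b=767/1081 c=6015/2162 d=-3225/2162
  seg 2: a=-2 b=3889/2162 c=-1830/1081 d=12/23
  seg 3: a=-1 b=2785/2162 c=1554/1081 d=-1569/2162
  seg 4: a=1 b=2147/1081 c=-1599/2162 d=533/4324
S(3/2) = -128585/34592

Δ: Δ0=-3, Δ1=2, Δ2=1/2, Δ3=2, Δ4=1
row 1: diag=6, rhs=30; c'=1/6, d'=5
row 2: denom=6−1·1/6=35/6; d'=(-9−1·5)/(35/6)=-12/5
row 3: denom=6−2·12/35=186/35; d'=(9−2·-12/5)/(186/35)=161/62
row 4: denom=6−1·35/186=1081/186; d'=(-6−1·161/62)/(1081/186)=-1599/1081
back: M4=-1599/1081
back: M3=161/62−35/186·-1599/1081=3108/1081
back: M2=-12/5−12/35·3108/1081=-3660/1081
back: M1=5−1/6·-3660/1081=6015/1081
M: M0=0, M1=6015/1081, M2=-3660/1081, M3=3108/1081, M4=-1599/1081, M5=0
seg 0: a=2, c=M0/2=0, d=(M1−M0)/(6·2)=2005/4324, b=Δ0−h0·(2M0+M1)/6=-5248/1081
seg 1: a=-4, c=M1/2=6015/2162, d=(M2−M1)/(6·1)=-3225/2162, b=Δ1−h1·(2M1+M2)/6=767/1081
seg 2: a=-2, c=M2/2=-1830/1081, d=(M3−M2)/(6·2)=12/23, b=Δ2−h2·(2M2+M3)/6=3889/2162
seg 3: a=-1, c=M3/2=1554/1081, d=(M4−M3)/(6·1)=-1569/2162, b=Δ3−h3·(2M3+M4)/6=2785/2162
seg 4: a=1, c=M4/2=-1599/2162, d=(M5−M4)/(6·2)=533/4324, b=Δ4−h4·(2M4+M5)/6=2147/1081
t_q=3/2 → seg 0, τ=3/2; S=2+-5248/1081·τ+0·τ²+2005/4324·τ³=-128585/34592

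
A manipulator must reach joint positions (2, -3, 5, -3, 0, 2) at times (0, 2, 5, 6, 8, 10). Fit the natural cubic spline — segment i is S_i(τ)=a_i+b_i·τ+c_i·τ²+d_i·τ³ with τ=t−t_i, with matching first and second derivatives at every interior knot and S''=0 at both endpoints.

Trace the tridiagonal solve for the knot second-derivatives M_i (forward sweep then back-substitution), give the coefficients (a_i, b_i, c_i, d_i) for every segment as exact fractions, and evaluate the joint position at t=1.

Δ: Δ0=-5/2, Δ1=8/3, Δ2=-8, Δ3=3/2, Δ4=1
row 1: diag=10, rhs=31; c'=3/10, d'=31/10
row 2: denom=8−3·3/10=71/10; d'=(-64−3·31/10)/(71/10)=-733/71
row 3: denom=6−1·10/71=416/71; d'=(57−1·-733/71)/(416/71)=1195/104
row 4: denom=8−2·71/208=761/104; d'=(-3−2·1195/104)/(761/104)=-2702/761
back: M4=-2702/761
back: M3=1195/104−71/208·-2702/761=19333/1522
back: M2=-733/71−10/71·19333/1522=-9218/761
back: M1=31/10−3/10·-9218/761=10249/1522
M: M0=0, M1=10249/1522, M2=-9218/761, M3=19333/1522, M4=-2702/761, M5=0
seg 0: a=2, c=M0/2=0, d=(M1−M0)/(6·2)=10249/18264, b=Δ0−h0·(2M0+M1)/6=-10832/2283
seg 1: a=-3, c=M1/2=10249/3044, d=(M2−M1)/(6·3)=-28685/27396, b=Δ1−h1·(2M1+M2)/6=9083/4566
seg 2: a=5, c=M2/2=-4609/761, d=(M3−M2)/(6·1)=37769/9132, b=Δ2−h2·(2M2+M3)/6=-55517/9132
seg 3: a=-3, c=M3/2=19333/3044, d=(M4−M3)/(6·2)=-24737/18264, b=Δ3−h3·(2M3+M4)/6=-26413/4566
seg 4: a=0, c=M4/2=-1351/761, d=(M5−M4)/(6·2)=1351/4566, b=Δ4−h4·(2M4+M5)/6=7687/2283
t_q=1 → seg 0, τ=1; S=2+-10832/2283·τ+0·τ²+10249/18264·τ³=-13293/6088

  seg 0: a=2 b=-10832/2283 c=0 d=10249/18264
  seg 1: a=-3 b=9083/4566 c=10249/3044 d=-28685/27396
  seg 2: a=5 b=-55517/9132 c=-4609/761 d=37769/9132
  seg 3: a=-3 b=-26413/4566 c=19333/3044 d=-24737/18264
  seg 4: a=0 b=7687/2283 c=-1351/761 d=1351/4566
S(1) = -13293/6088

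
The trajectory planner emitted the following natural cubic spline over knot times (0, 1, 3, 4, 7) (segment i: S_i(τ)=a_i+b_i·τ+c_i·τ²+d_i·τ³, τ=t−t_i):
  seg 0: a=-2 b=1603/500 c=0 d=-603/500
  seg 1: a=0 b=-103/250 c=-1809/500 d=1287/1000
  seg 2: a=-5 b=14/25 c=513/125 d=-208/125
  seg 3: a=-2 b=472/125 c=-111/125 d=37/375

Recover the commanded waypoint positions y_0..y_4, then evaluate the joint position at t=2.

y_0 = S_0(0) = a_0 = -2
y_1 = S_1(0) = a_1 = 0
y_2 = S_2(0) = a_2 = -5
y_3 = S_3(0) = a_3 = -2
y_4 = S_3(3) = 4
t_q=2 is in segment 1 (τ=1); S_1(τ)=-2743/1000

y_0=-2 y_1=0 y_2=-5 y_3=-2 y_4=4
S(2) = -2743/1000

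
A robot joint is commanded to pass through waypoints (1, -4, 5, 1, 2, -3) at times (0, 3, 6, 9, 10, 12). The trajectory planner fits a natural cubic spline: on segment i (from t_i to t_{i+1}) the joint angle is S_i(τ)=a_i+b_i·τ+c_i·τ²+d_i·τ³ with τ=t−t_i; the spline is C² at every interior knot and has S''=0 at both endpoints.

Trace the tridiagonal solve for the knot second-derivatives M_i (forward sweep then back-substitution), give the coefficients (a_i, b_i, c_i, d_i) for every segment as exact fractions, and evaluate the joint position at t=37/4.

  seg 0: a=1 b=-1403/422 c=0 d=2099/11394
  seg 1: a=-4 b=348/211 c=2099/1266 d=-1529/3798
  seg 2: a=5 b=307/422 c=-1244/633 d=4855/11394
  seg 3: a=1 b=93/211 c=789/422 d=-553/422
  seg 4: a=2 b=105/422 c=-435/211 d=145/422
S(37/4) = 32587/27008

Δ: Δ0=-5/3, Δ1=3, Δ2=-4/3, Δ3=1, Δ4=-5/2
row 1: diag=12, rhs=28; c'=1/4, d'=7/3
row 2: denom=12−3·1/4=45/4; d'=(-26−3·7/3)/(45/4)=-44/15
row 3: denom=8−3·4/15=36/5; d'=(14−3·-44/15)/(36/5)=19/6
row 4: denom=6−1·5/36=211/36; d'=(-21−1·19/6)/(211/36)=-870/211
back: M4=-870/211
back: M3=19/6−5/36·-870/211=789/211
back: M2=-44/15−4/15·789/211=-2488/633
back: M1=7/3−1/4·-2488/633=2099/633
M: M0=0, M1=2099/633, M2=-2488/633, M3=789/211, M4=-870/211, M5=0
seg 0: a=1, c=M0/2=0, d=(M1−M0)/(6·3)=2099/11394, b=Δ0−h0·(2M0+M1)/6=-1403/422
seg 1: a=-4, c=M1/2=2099/1266, d=(M2−M1)/(6·3)=-1529/3798, b=Δ1−h1·(2M1+M2)/6=348/211
seg 2: a=5, c=M2/2=-1244/633, d=(M3−M2)/(6·3)=4855/11394, b=Δ2−h2·(2M2+M3)/6=307/422
seg 3: a=1, c=M3/2=789/422, d=(M4−M3)/(6·1)=-553/422, b=Δ3−h3·(2M3+M4)/6=93/211
seg 4: a=2, c=M4/2=-435/211, d=(M5−M4)/(6·2)=145/422, b=Δ4−h4·(2M4+M5)/6=105/422
t_q=37/4 → seg 3, τ=1/4; S=1+93/211·τ+789/422·τ²+-553/422·τ³=32587/27008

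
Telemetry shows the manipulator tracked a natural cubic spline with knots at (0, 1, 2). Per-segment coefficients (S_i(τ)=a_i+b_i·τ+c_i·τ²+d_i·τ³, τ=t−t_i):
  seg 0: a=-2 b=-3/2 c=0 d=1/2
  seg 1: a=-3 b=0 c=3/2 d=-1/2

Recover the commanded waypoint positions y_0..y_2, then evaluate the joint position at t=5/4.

y_0=-2 y_1=-3 y_2=-2
S(5/4) = -373/128

y_0 = S_0(0) = a_0 = -2
y_1 = S_1(0) = a_1 = -3
y_2 = S_1(1) = -2
t_q=5/4 is in segment 1 (τ=1/4); S_1(τ)=-373/128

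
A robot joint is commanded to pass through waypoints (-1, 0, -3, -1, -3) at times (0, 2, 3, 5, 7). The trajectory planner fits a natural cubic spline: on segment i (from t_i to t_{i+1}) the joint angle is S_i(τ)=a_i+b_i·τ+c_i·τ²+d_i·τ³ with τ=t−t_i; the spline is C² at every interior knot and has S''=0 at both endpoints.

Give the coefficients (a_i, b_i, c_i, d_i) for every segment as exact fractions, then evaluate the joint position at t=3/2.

Δ: Δ0=1/2, Δ1=-3, Δ2=1, Δ3=-1
row 1: diag=6, rhs=-21; c'=1/6, d'=-7/2
row 2: denom=6−1·1/6=35/6; d'=(24−1·-7/2)/(35/6)=33/7
row 3: denom=8−2·12/35=256/35; d'=(-12−2·33/7)/(256/35)=-375/128
back: M3=-375/128
back: M2=33/7−12/35·-375/128=183/32
back: M1=-7/2−1/6·183/32=-285/64
M: M0=0, M1=-285/64, M2=183/32, M3=-375/128, M4=0
seg 0: a=-1, c=M0/2=0, d=(M1−M0)/(6·2)=-95/256, b=Δ0−h0·(2M0+M1)/6=127/64
seg 1: a=0, c=M1/2=-285/128, d=(M2−M1)/(6·1)=217/128, b=Δ1−h1·(2M1+M2)/6=-79/32
seg 2: a=-3, c=M2/2=183/64, d=(M3−M2)/(6·2)=-369/512, b=Δ2−h2·(2M2+M3)/6=-235/128
seg 3: a=-1, c=M3/2=-375/256, d=(M4−M3)/(6·2)=125/512, b=Δ3−h3·(2M3+M4)/6=61/64
t_q=3/2 → seg 0, τ=3/2; S=-1+127/64·τ+0·τ²+-95/256·τ³=1483/2048

  seg 0: a=-1 b=127/64 c=0 d=-95/256
  seg 1: a=0 b=-79/32 c=-285/128 d=217/128
  seg 2: a=-3 b=-235/128 c=183/64 d=-369/512
  seg 3: a=-1 b=61/64 c=-375/256 d=125/512
S(3/2) = 1483/2048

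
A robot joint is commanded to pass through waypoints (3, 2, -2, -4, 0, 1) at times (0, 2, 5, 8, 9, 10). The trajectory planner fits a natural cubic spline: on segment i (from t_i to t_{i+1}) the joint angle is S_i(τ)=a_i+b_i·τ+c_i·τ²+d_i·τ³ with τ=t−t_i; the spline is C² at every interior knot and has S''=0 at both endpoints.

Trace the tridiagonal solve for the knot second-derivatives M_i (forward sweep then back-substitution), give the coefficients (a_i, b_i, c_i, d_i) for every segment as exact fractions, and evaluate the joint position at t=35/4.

  seg 0: a=3 b=-831/2054 c=0 d=-49/2054
  seg 1: a=2 b=-1419/2054 c=-147/1027 d=-101/4266
  seg 2: a=-2 b=-2248/1027 c=-2195/6162 d=15965/55458
  seg 3: a=-4 b=7079/2054 c=2295/1027 d=-3453/2054
  seg 4: a=0 b=2950/1027 c=-5769/2054 d=1923/2054
S(35/4) = -8771/10112

Δ: Δ0=-1/2, Δ1=-4/3, Δ2=-2/3, Δ3=4, Δ4=1
row 1: diag=10, rhs=-5; c'=3/10, d'=-1/2
row 2: denom=12−3·3/10=111/10; d'=(4−3·-1/2)/(111/10)=55/111
row 3: denom=8−3·10/37=266/37; d'=(28−3·55/111)/(266/37)=981/266
row 4: denom=4−1·37/266=1027/266; d'=(-18−1·981/266)/(1027/266)=-5769/1027
back: M4=-5769/1027
back: M3=981/266−37/266·-5769/1027=4590/1027
back: M2=55/111−10/37·4590/1027=-2195/3081
back: M1=-1/2−3/10·-2195/3081=-294/1027
M: M0=0, M1=-294/1027, M2=-2195/3081, M3=4590/1027, M4=-5769/1027, M5=0
seg 0: a=3, c=M0/2=0, d=(M1−M0)/(6·2)=-49/2054, b=Δ0−h0·(2M0+M1)/6=-831/2054
seg 1: a=2, c=M1/2=-147/1027, d=(M2−M1)/(6·3)=-101/4266, b=Δ1−h1·(2M1+M2)/6=-1419/2054
seg 2: a=-2, c=M2/2=-2195/6162, d=(M3−M2)/(6·3)=15965/55458, b=Δ2−h2·(2M2+M3)/6=-2248/1027
seg 3: a=-4, c=M3/2=2295/1027, d=(M4−M3)/(6·1)=-3453/2054, b=Δ3−h3·(2M3+M4)/6=7079/2054
seg 4: a=0, c=M4/2=-5769/2054, d=(M5−M4)/(6·1)=1923/2054, b=Δ4−h4·(2M4+M5)/6=2950/1027
t_q=35/4 → seg 3, τ=3/4; S=-4+7079/2054·τ+2295/1027·τ²+-3453/2054·τ³=-8771/10112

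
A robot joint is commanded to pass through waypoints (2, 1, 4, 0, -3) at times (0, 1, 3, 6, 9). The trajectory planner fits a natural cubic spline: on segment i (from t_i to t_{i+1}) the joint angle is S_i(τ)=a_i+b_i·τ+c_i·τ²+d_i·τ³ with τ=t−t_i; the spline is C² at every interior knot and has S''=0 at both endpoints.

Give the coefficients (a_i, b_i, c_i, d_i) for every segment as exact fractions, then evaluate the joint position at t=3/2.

  seg 0: a=2 b=-1931/1236 c=0 d=695/1236
  seg 1: a=1 b=77/618 c=695/412 d=-1235/2472
  seg 2: a=4 b=271/309 c=-135/103 d=532/2781
  seg 3: a=0 b=-563/309 c=127/309 d=-127/2781
S(3/2) = 9371/6592

Δ: Δ0=-1, Δ1=3/2, Δ2=-4/3, Δ3=-1
row 1: diag=6, rhs=15; c'=1/3, d'=5/2
row 2: denom=10−2·1/3=28/3; d'=(-17−2·5/2)/(28/3)=-33/14
row 3: denom=12−3·9/28=309/28; d'=(2−3·-33/14)/(309/28)=254/309
back: M3=254/309
back: M2=-33/14−9/28·254/309=-270/103
back: M1=5/2−1/3·-270/103=695/206
M: M0=0, M1=695/206, M2=-270/103, M3=254/309, M4=0
seg 0: a=2, c=M0/2=0, d=(M1−M0)/(6·1)=695/1236, b=Δ0−h0·(2M0+M1)/6=-1931/1236
seg 1: a=1, c=M1/2=695/412, d=(M2−M1)/(6·2)=-1235/2472, b=Δ1−h1·(2M1+M2)/6=77/618
seg 2: a=4, c=M2/2=-135/103, d=(M3−M2)/(6·3)=532/2781, b=Δ2−h2·(2M2+M3)/6=271/309
seg 3: a=0, c=M3/2=127/309, d=(M4−M3)/(6·3)=-127/2781, b=Δ3−h3·(2M3+M4)/6=-563/309
t_q=3/2 → seg 1, τ=1/2; S=1+77/618·τ+695/412·τ²+-1235/2472·τ³=9371/6592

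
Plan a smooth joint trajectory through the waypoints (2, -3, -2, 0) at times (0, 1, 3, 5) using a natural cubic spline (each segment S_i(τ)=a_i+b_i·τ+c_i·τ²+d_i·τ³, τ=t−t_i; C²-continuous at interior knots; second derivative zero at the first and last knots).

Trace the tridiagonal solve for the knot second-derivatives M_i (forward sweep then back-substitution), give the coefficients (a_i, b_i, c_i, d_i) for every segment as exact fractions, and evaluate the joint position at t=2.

  seg 0: a=2 b=-263/44 c=0 d=43/44
  seg 1: a=-3 b=-67/22 c=129/44 d=-51/88
  seg 2: a=-2 b=19/11 c=-6/11 d=1/11
S(2) = -325/88

Δ: Δ0=-5, Δ1=1/2, Δ2=1
row 1: diag=6, rhs=33; c'=1/3, d'=11/2
row 2: denom=8−2·1/3=22/3; d'=(3−2·11/2)/(22/3)=-12/11
back: M2=-12/11
back: M1=11/2−1/3·-12/11=129/22
M: M0=0, M1=129/22, M2=-12/11, M3=0
seg 0: a=2, c=M0/2=0, d=(M1−M0)/(6·1)=43/44, b=Δ0−h0·(2M0+M1)/6=-263/44
seg 1: a=-3, c=M1/2=129/44, d=(M2−M1)/(6·2)=-51/88, b=Δ1−h1·(2M1+M2)/6=-67/22
seg 2: a=-2, c=M2/2=-6/11, d=(M3−M2)/(6·2)=1/11, b=Δ2−h2·(2M2+M3)/6=19/11
t_q=2 → seg 1, τ=1; S=-3+-67/22·τ+129/44·τ²+-51/88·τ³=-325/88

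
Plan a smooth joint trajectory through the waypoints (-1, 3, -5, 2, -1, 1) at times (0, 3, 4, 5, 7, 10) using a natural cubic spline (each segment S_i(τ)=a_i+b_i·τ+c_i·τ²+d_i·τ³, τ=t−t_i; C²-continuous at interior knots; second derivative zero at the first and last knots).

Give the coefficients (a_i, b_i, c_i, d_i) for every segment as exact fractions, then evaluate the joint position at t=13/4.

  seg 0: a=-1 b=2747/414 c=0 d=-2195/3726
  seg 1: a=3 b=-1919/207 c=-2195/414 d=907/138
  seg 2: a=-5 b=-65/414 c=2984/207 d=-3005/414
  seg 3: a=2 b=476/69 c=-3047/414 d=2617/1656
  seg 4: a=-1 b=-1481/414 c=1757/828 d=-1757/7452
S(13/4) = 4007/8832

Δ: Δ0=4/3, Δ1=-8, Δ2=7, Δ3=-3/2, Δ4=2/3
row 1: diag=8, rhs=-56; c'=1/8, d'=-7
row 2: denom=4−1·1/8=31/8; d'=(90−1·-7)/(31/8)=776/31
row 3: denom=6−1·8/31=178/31; d'=(-51−1·776/31)/(178/31)=-2357/178
row 4: denom=10−2·31/89=828/89; d'=(13−2·-2357/178)/(828/89)=1757/414
back: M4=1757/414
back: M3=-2357/178−31/89·1757/414=-3047/207
back: M2=776/31−8/31·-3047/207=5968/207
back: M1=-7−1/8·5968/207=-2195/207
M: M0=0, M1=-2195/207, M2=5968/207, M3=-3047/207, M4=1757/414, M5=0
seg 0: a=-1, c=M0/2=0, d=(M1−M0)/(6·3)=-2195/3726, b=Δ0−h0·(2M0+M1)/6=2747/414
seg 1: a=3, c=M1/2=-2195/414, d=(M2−M1)/(6·1)=907/138, b=Δ1−h1·(2M1+M2)/6=-1919/207
seg 2: a=-5, c=M2/2=2984/207, d=(M3−M2)/(6·1)=-3005/414, b=Δ2−h2·(2M2+M3)/6=-65/414
seg 3: a=2, c=M3/2=-3047/414, d=(M4−M3)/(6·2)=2617/1656, b=Δ3−h3·(2M3+M4)/6=476/69
seg 4: a=-1, c=M4/2=1757/828, d=(M5−M4)/(6·3)=-1757/7452, b=Δ4−h4·(2M4+M5)/6=-1481/414
t_q=13/4 → seg 1, τ=1/4; S=3+-1919/207·τ+-2195/414·τ²+907/138·τ³=4007/8832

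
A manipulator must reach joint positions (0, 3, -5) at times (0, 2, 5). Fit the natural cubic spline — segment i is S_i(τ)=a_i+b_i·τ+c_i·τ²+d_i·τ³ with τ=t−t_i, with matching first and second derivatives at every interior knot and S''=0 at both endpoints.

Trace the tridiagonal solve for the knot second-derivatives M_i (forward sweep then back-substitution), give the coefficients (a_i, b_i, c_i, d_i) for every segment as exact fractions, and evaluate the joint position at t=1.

Δ: Δ0=3/2, Δ1=-8/3
row 1: diag=10, rhs=-25; c'=3/10, d'=-5/2
back: M1=-5/2
M: M0=0, M1=-5/2, M2=0
seg 0: a=0, c=M0/2=0, d=(M1−M0)/(6·2)=-5/24, b=Δ0−h0·(2M0+M1)/6=7/3
seg 1: a=3, c=M1/2=-5/4, d=(M2−M1)/(6·3)=5/36, b=Δ1−h1·(2M1+M2)/6=-1/6
t_q=1 → seg 0, τ=1; S=0+7/3·τ+0·τ²+-5/24·τ³=17/8

  seg 0: a=0 b=7/3 c=0 d=-5/24
  seg 1: a=3 b=-1/6 c=-5/4 d=5/36
S(1) = 17/8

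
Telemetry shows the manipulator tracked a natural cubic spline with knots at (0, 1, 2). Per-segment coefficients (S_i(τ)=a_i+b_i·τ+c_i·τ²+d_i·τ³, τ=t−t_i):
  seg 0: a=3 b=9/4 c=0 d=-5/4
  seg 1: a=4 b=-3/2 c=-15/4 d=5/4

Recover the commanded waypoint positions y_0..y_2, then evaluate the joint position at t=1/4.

y_0=3 y_1=4 y_2=0
S(1/4) = 907/256

y_0 = S_0(0) = a_0 = 3
y_1 = S_1(0) = a_1 = 4
y_2 = S_1(1) = 0
t_q=1/4 is in segment 0 (τ=1/4); S_0(τ)=907/256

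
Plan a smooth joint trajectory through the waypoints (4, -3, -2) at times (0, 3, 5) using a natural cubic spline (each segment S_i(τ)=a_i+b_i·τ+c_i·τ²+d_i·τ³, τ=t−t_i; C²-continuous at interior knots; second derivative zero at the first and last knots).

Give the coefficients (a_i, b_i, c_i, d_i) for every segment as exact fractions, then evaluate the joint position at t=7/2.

Δ: Δ0=-7/3, Δ1=1/2
row 1: diag=10, rhs=17; c'=1/5, d'=17/10
back: M1=17/10
M: M0=0, M1=17/10, M2=0
seg 0: a=4, c=M0/2=0, d=(M1−M0)/(6·3)=17/180, b=Δ0−h0·(2M0+M1)/6=-191/60
seg 1: a=-3, c=M1/2=17/20, d=(M2−M1)/(6·2)=-17/120, b=Δ1−h1·(2M1+M2)/6=-19/30
t_q=7/2 → seg 1, τ=1/2; S=-3+-19/30·τ+17/20·τ²+-17/120·τ³=-999/320

  seg 0: a=4 b=-191/60 c=0 d=17/180
  seg 1: a=-3 b=-19/30 c=17/20 d=-17/120
S(7/2) = -999/320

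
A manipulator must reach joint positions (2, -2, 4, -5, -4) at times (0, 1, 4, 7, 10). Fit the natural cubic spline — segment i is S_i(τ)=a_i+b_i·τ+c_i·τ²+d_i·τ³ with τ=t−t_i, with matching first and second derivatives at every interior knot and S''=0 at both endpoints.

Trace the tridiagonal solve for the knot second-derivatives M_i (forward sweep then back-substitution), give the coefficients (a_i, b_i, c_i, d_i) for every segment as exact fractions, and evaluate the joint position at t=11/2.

  seg 0: a=2 b=-409/81 c=0 d=85/81
  seg 1: a=-2 b=-154/81 c=85/27 d=-449/729
  seg 2: a=4 b=29/81 c=-194/81 d=310/729
  seg 3: a=-5 b=-205/81 c=116/81 d=-116/729
S(11/2) = 7/12

Δ: Δ0=-4, Δ1=2, Δ2=-3, Δ3=1/3
row 1: diag=8, rhs=36; c'=3/8, d'=9/2
row 2: denom=12−3·3/8=87/8; d'=(-30−3·9/2)/(87/8)=-4
row 3: denom=12−3·8/29=324/29; d'=(20−3·-4)/(324/29)=232/81
back: M3=232/81
back: M2=-4−8/29·232/81=-388/81
back: M1=9/2−3/8·-388/81=170/27
M: M0=0, M1=170/27, M2=-388/81, M3=232/81, M4=0
seg 0: a=2, c=M0/2=0, d=(M1−M0)/(6·1)=85/81, b=Δ0−h0·(2M0+M1)/6=-409/81
seg 1: a=-2, c=M1/2=85/27, d=(M2−M1)/(6·3)=-449/729, b=Δ1−h1·(2M1+M2)/6=-154/81
seg 2: a=4, c=M2/2=-194/81, d=(M3−M2)/(6·3)=310/729, b=Δ2−h2·(2M2+M3)/6=29/81
seg 3: a=-5, c=M3/2=116/81, d=(M4−M3)/(6·3)=-116/729, b=Δ3−h3·(2M3+M4)/6=-205/81
t_q=11/2 → seg 2, τ=3/2; S=4+29/81·τ+-194/81·τ²+310/729·τ³=7/12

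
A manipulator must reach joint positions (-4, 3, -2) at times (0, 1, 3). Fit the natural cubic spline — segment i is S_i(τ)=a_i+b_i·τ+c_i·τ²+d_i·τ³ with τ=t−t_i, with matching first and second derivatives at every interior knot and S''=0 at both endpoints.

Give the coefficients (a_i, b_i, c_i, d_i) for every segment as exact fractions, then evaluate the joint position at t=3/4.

Δ: Δ0=7, Δ1=-5/2
row 1: diag=6, rhs=-57; c'=1/3, d'=-19/2
back: M1=-19/2
M: M0=0, M1=-19/2, M2=0
seg 0: a=-4, c=M0/2=0, d=(M1−M0)/(6·1)=-19/12, b=Δ0−h0·(2M0+M1)/6=103/12
seg 1: a=3, c=M1/2=-19/4, d=(M2−M1)/(6·2)=19/24, b=Δ1−h1·(2M1+M2)/6=23/6
t_q=3/4 → seg 0, τ=3/4; S=-4+103/12·τ+0·τ²+-19/12·τ³=453/256

  seg 0: a=-4 b=103/12 c=0 d=-19/12
  seg 1: a=3 b=23/6 c=-19/4 d=19/24
S(3/4) = 453/256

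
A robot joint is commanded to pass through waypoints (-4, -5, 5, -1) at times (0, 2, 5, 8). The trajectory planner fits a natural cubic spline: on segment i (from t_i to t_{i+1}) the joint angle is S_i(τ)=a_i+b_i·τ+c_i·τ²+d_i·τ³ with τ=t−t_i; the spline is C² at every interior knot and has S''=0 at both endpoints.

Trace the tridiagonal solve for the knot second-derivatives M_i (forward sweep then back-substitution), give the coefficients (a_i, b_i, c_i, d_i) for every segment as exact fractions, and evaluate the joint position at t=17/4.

Δ: Δ0=-1/2, Δ1=10/3, Δ2=-2
row 1: diag=10, rhs=23; c'=3/10, d'=23/10
row 2: denom=12−3·3/10=111/10; d'=(-32−3·23/10)/(111/10)=-389/111
back: M2=-389/111
back: M1=23/10−3/10·-389/111=124/37
M: M0=0, M1=124/37, M2=-389/111, M3=0
seg 0: a=-4, c=M0/2=0, d=(M1−M0)/(6·2)=31/111, b=Δ0−h0·(2M0+M1)/6=-359/222
seg 1: a=-5, c=M1/2=62/37, d=(M2−M1)/(6·3)=-761/1998, b=Δ1−h1·(2M1+M2)/6=385/222
seg 2: a=5, c=M2/2=-389/222, d=(M3−M2)/(6·3)=389/1998, b=Δ2−h2·(2M2+M3)/6=167/111
t_q=17/4 → seg 1, τ=9/4; S=-5+385/222·τ+62/37·τ²+-761/1998·τ³=14429/4736

  seg 0: a=-4 b=-359/222 c=0 d=31/111
  seg 1: a=-5 b=385/222 c=62/37 d=-761/1998
  seg 2: a=5 b=167/111 c=-389/222 d=389/1998
S(17/4) = 14429/4736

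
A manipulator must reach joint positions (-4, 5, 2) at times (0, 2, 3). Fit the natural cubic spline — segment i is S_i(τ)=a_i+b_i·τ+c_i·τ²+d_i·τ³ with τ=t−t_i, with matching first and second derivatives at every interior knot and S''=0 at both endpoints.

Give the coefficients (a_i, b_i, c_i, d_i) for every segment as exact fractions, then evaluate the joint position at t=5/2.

  seg 0: a=-4 b=7 c=0 d=-5/8
  seg 1: a=5 b=-1/2 c=-15/4 d=5/4
S(5/2) = 127/32

Δ: Δ0=9/2, Δ1=-3
row 1: diag=6, rhs=-45; c'=1/6, d'=-15/2
back: M1=-15/2
M: M0=0, M1=-15/2, M2=0
seg 0: a=-4, c=M0/2=0, d=(M1−M0)/(6·2)=-5/8, b=Δ0−h0·(2M0+M1)/6=7
seg 1: a=5, c=M1/2=-15/4, d=(M2−M1)/(6·1)=5/4, b=Δ1−h1·(2M1+M2)/6=-1/2
t_q=5/2 → seg 1, τ=1/2; S=5+-1/2·τ+-15/4·τ²+5/4·τ³=127/32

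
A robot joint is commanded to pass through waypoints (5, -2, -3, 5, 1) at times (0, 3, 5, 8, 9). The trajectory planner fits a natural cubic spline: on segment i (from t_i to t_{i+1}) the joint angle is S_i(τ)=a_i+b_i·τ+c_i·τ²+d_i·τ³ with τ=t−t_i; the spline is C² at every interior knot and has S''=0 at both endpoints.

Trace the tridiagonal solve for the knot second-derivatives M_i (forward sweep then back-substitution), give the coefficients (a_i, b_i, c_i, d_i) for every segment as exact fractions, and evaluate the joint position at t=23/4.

  seg 0: a=5 b=-3401/1356 c=0 d=79/4068
  seg 1: a=-2 b=-1345/678 c=79/452 d=769/2712
  seg 2: a=-3 b=718/339 c=212/113 d=-574/1017
  seg 3: a=5 b=-632/339 c=-362/113 d=362/339
S(23/4) = -2149/3616

Δ: Δ0=-7/3, Δ1=-1/2, Δ2=8/3, Δ3=-4
row 1: diag=10, rhs=11; c'=1/5, d'=11/10
row 2: denom=10−2·1/5=48/5; d'=(19−2·11/10)/(48/5)=7/4
row 3: denom=8−3·5/16=113/16; d'=(-40−3·7/4)/(113/16)=-724/113
back: M3=-724/113
back: M2=7/4−5/16·-724/113=424/113
back: M1=11/10−1/5·424/113=79/226
M: M0=0, M1=79/226, M2=424/113, M3=-724/113, M4=0
seg 0: a=5, c=M0/2=0, d=(M1−M0)/(6·3)=79/4068, b=Δ0−h0·(2M0+M1)/6=-3401/1356
seg 1: a=-2, c=M1/2=79/452, d=(M2−M1)/(6·2)=769/2712, b=Δ1−h1·(2M1+M2)/6=-1345/678
seg 2: a=-3, c=M2/2=212/113, d=(M3−M2)/(6·3)=-574/1017, b=Δ2−h2·(2M2+M3)/6=718/339
seg 3: a=5, c=M3/2=-362/113, d=(M4−M3)/(6·1)=362/339, b=Δ3−h3·(2M3+M4)/6=-632/339
t_q=23/4 → seg 2, τ=3/4; S=-3+718/339·τ+212/113·τ²+-574/1017·τ³=-2149/3616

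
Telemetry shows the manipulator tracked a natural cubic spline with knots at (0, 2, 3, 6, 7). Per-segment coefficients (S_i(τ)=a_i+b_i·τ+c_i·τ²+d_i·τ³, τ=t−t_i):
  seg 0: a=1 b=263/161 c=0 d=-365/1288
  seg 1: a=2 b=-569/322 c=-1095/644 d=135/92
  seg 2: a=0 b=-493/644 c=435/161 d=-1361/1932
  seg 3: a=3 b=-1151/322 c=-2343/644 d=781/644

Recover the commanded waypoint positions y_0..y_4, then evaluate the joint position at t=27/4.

y_0 = S_0(0) = a_0 = 1
y_1 = S_1(0) = a_1 = 2
y_2 = S_2(0) = a_2 = 0
y_3 = S_3(0) = a_3 = 3
y_4 = S_3(1) = -3
t_q=27/4 is in segment 3 (τ=3/4); S_3(τ)=-50109/41216

y_0=1 y_1=2 y_2=0 y_3=3 y_4=-3
S(27/4) = -50109/41216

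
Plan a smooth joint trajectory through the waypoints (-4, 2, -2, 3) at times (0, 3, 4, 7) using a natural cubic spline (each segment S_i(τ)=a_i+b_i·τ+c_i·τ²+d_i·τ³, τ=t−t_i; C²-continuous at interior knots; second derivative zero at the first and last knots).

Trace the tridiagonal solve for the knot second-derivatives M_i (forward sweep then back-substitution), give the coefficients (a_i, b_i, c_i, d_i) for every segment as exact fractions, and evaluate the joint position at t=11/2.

  seg 0: a=-4 b=41/9 c=0 d=-23/81
  seg 1: a=2 b=-28/9 c=-23/9 d=5/3
  seg 2: a=-2 b=-29/9 c=22/9 d=-22/81
S(11/2) = -9/4

Δ: Δ0=2, Δ1=-4, Δ2=5/3
row 1: diag=8, rhs=-36; c'=1/8, d'=-9/2
row 2: denom=8−1·1/8=63/8; d'=(34−1·-9/2)/(63/8)=44/9
back: M2=44/9
back: M1=-9/2−1/8·44/9=-46/9
M: M0=0, M1=-46/9, M2=44/9, M3=0
seg 0: a=-4, c=M0/2=0, d=(M1−M0)/(6·3)=-23/81, b=Δ0−h0·(2M0+M1)/6=41/9
seg 1: a=2, c=M1/2=-23/9, d=(M2−M1)/(6·1)=5/3, b=Δ1−h1·(2M1+M2)/6=-28/9
seg 2: a=-2, c=M2/2=22/9, d=(M3−M2)/(6·3)=-22/81, b=Δ2−h2·(2M2+M3)/6=-29/9
t_q=11/2 → seg 2, τ=3/2; S=-2+-29/9·τ+22/9·τ²+-22/81·τ³=-9/4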